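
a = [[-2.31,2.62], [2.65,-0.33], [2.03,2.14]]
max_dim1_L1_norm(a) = 4.93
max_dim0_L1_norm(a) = 6.99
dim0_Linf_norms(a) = [2.65, 2.62]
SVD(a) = [[-0.75, -0.46], [0.61, -0.23], [0.24, -0.86]] @ diag([4.193460962102349, 3.2322260377831924]) @ [[0.92, -0.39], [-0.39, -0.92]]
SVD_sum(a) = [[-2.90, 1.24], [2.36, -1.01], [0.94, -0.40]] + [[0.59, 1.38], [0.29, 0.68], [1.09, 2.54]]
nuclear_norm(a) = 7.43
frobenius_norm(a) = 5.29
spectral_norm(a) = 4.19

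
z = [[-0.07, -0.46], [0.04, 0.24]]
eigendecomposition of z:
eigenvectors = [[-0.99, 0.89], [0.17, -0.45]]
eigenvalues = [0.01, 0.16]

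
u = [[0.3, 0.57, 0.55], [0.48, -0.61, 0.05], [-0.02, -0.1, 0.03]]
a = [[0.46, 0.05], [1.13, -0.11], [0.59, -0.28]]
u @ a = [[1.11,  -0.2], [-0.44,  0.08], [-0.10,  0.00]]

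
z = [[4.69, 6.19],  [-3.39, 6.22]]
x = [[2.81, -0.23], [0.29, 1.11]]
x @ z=[[13.96,15.96], [-2.4,8.7]]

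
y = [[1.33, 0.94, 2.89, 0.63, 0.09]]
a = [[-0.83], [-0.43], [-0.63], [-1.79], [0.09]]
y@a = [[-4.45]]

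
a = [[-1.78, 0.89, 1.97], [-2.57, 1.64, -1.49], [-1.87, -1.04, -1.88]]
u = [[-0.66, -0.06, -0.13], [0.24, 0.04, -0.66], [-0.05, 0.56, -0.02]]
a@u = [[1.29, 1.25, -0.4],  [2.16, -0.61, -0.72],  [1.08, -0.98, 0.97]]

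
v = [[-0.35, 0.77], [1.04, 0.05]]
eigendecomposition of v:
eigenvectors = [[-0.73, -0.57], [0.68, -0.82]]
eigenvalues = [-1.07, 0.77]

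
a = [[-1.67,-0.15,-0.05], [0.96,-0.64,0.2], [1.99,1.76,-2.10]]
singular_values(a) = [3.57, 1.66, 0.37]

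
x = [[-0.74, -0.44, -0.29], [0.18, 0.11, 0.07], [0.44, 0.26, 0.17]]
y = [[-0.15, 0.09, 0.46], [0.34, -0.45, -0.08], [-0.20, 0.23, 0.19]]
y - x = [[0.59, 0.53, 0.75], [0.16, -0.56, -0.15], [-0.64, -0.03, 0.02]]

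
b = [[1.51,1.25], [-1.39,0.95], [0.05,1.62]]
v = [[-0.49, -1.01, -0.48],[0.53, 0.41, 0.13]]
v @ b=[[0.64, -2.35],[0.24, 1.26]]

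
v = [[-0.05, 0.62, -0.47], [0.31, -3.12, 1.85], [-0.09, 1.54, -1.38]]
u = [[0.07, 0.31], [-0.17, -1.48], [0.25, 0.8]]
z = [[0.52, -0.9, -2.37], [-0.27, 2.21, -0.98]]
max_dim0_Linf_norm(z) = 2.37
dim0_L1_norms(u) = [0.49, 2.59]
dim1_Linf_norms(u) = [0.31, 1.48, 0.8]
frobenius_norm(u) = 1.74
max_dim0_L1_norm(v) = 5.28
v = u @ z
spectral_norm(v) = 4.24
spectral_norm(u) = 1.73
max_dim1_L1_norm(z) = 3.79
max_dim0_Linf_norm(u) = 1.48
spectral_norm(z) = 2.60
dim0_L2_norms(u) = [0.31, 1.71]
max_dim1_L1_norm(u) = 1.65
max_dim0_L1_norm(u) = 2.59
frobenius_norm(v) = 4.26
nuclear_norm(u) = 1.87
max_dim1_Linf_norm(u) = 1.48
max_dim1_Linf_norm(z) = 2.37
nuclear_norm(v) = 4.61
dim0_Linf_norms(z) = [0.52, 2.21, 2.37]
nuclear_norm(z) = 5.02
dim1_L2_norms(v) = [0.78, 3.64, 2.07]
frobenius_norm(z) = 3.55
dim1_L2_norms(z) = [2.59, 2.43]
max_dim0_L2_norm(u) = 1.71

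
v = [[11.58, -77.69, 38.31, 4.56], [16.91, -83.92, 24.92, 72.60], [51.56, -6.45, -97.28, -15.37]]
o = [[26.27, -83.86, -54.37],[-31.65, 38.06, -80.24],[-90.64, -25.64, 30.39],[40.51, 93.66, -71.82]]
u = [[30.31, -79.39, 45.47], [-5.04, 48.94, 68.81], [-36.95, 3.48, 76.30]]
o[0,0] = 26.27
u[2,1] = 3.48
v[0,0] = 11.58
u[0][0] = 30.31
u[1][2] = 68.81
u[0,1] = -79.39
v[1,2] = 24.92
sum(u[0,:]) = -3.6099999999999994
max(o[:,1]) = 93.66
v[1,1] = -83.92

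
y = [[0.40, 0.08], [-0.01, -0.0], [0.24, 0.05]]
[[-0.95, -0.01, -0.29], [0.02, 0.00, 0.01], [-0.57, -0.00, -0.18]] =y @ [[-2.09, -0.17, -0.57], [-1.43, 0.76, -0.78]]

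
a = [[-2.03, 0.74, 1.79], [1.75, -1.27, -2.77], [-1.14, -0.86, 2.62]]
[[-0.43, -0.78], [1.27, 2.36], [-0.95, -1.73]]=a@[[-0.42, -0.79],[-0.23, -0.44],[-0.62, -1.15]]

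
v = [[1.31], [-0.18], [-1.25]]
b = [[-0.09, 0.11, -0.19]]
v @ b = [[-0.12, 0.14, -0.25],[0.02, -0.02, 0.03],[0.11, -0.14, 0.24]]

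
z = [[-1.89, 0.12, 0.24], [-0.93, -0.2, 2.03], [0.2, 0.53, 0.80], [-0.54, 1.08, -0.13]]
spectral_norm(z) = 2.63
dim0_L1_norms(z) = [3.56, 1.93, 3.2]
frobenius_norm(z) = 3.33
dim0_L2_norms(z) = [2.18, 1.23, 2.2]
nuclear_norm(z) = 5.47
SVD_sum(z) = [[-1.06, 0.08, 1.07], [-1.47, 0.11, 1.47], [-0.32, 0.03, 0.32], [-0.25, 0.02, 0.25]] + [[-0.75, 0.34, -0.77], [0.55, -0.26, 0.57], [0.34, -0.16, 0.35], [-0.52, 0.24, -0.53]] + [[-0.08, -0.31, -0.06],[-0.02, -0.06, -0.01],[0.18, 0.66, 0.13],[0.22, 0.82, 0.16]]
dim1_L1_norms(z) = [2.25, 3.16, 1.53, 1.75]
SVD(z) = [[-0.57, 0.67, 0.28], [-0.79, -0.49, 0.05], [-0.17, -0.31, -0.6], [-0.13, 0.46, -0.75]] @ diag([2.6324726200445876, 1.6823965669590382, 1.1598834838896657]) @ [[0.7, -0.06, -0.71], [-0.66, 0.31, -0.68], [-0.25, -0.95, -0.18]]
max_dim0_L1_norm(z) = 3.56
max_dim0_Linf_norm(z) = 2.03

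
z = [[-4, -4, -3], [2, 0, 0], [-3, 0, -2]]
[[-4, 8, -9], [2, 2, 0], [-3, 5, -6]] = z@[[1, 1, 0], [0, 0, 0], [0, -4, 3]]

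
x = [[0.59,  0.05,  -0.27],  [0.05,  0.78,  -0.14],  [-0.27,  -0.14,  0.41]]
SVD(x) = [[-0.51, 0.66, 0.55], [-0.71, -0.69, 0.15], [0.48, -0.32, 0.82]] @ diag([0.9098775393651501, 0.6676190888260084, 0.20250337180884126]) @ [[-0.51, -0.71, 0.48], [0.66, -0.69, -0.32], [0.55, 0.15, 0.82]]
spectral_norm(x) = 0.91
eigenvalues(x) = [0.2, 0.67, 0.91]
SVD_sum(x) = [[0.24, 0.33, -0.22], [0.33, 0.46, -0.31], [-0.22, -0.31, 0.21]] + [[0.29, -0.30, -0.14], [-0.3, 0.31, 0.14], [-0.14, 0.14, 0.07]] + [[0.06, 0.02, 0.09], [0.02, 0.00, 0.03], [0.09, 0.03, 0.14]]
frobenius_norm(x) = 1.15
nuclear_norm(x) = 1.78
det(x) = 0.12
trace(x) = 1.78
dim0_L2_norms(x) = [0.65, 0.79, 0.51]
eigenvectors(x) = [[0.55, -0.66, 0.51], [0.15, 0.69, 0.71], [0.82, 0.32, -0.48]]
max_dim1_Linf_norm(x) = 0.78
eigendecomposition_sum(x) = [[0.06, 0.02, 0.09],[0.02, 0.00, 0.03],[0.09, 0.03, 0.14]] + [[0.29, -0.30, -0.14], [-0.3, 0.31, 0.14], [-0.14, 0.14, 0.07]] + [[0.24, 0.33, -0.22], [0.33, 0.46, -0.31], [-0.22, -0.31, 0.21]]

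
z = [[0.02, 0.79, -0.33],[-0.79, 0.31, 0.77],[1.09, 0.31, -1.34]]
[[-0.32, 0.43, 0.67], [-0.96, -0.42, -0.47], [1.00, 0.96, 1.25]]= z@[[0.49,0.21,0.41], [-0.62,0.34,0.65], [-0.49,-0.47,-0.45]]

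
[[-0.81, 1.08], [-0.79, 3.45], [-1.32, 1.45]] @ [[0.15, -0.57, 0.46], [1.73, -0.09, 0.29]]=[[1.75, 0.36, -0.06],[5.85, 0.14, 0.64],[2.31, 0.62, -0.19]]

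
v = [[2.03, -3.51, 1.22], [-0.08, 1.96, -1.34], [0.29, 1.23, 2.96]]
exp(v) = [[12.23, -14.48, 36.26], [-2.38, 2.1, -14.81], [2.73, 8.23, 13.15]]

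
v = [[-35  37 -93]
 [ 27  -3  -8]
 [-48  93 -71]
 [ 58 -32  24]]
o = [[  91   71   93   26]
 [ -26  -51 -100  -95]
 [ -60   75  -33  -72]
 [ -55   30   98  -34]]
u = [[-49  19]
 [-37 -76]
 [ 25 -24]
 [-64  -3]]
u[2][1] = -24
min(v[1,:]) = -8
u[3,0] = -64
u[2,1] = -24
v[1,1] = -3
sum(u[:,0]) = -125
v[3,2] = 24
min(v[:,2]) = -93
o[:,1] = [71, -51, 75, 30]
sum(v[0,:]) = -91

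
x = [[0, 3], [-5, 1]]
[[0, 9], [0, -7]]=x @ [[0, 2], [0, 3]]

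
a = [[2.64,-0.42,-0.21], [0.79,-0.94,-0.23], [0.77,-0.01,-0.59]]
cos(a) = [[-0.86, 0.19, 0.09], [-0.30, 0.71, -0.10], [-0.44, 0.11, 0.89]]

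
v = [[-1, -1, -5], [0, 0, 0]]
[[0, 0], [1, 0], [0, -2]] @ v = [[0, 0, 0], [-1, -1, -5], [0, 0, 0]]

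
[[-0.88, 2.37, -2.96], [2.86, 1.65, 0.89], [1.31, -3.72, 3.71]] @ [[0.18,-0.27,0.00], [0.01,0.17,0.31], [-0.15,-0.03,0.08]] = [[0.31, 0.73, 0.5],[0.4, -0.52, 0.58],[-0.36, -1.1, -0.86]]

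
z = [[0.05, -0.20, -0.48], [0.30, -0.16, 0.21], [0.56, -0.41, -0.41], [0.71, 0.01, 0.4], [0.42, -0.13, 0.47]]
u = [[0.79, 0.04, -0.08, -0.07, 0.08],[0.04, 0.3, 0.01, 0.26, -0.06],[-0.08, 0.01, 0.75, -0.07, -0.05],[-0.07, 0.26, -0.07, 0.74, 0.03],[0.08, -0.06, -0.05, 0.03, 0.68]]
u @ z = [[-0.01, -0.14, -0.33],[0.26, -0.05, 0.12],[0.35, -0.29, -0.32],[0.57, 0.0, 0.43],[0.26, -0.07, 0.30]]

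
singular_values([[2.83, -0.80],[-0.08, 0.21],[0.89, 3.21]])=[3.34, 2.94]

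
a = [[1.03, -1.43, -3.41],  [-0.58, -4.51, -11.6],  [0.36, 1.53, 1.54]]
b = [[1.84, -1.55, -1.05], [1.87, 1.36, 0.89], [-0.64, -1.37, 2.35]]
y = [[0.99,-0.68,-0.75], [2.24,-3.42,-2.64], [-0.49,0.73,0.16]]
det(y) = 0.76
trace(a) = -1.94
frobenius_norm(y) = 5.15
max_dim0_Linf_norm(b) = 2.35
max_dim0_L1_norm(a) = 16.55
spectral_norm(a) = 13.14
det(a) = 13.31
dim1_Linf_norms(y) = [0.99, 3.42, 0.73]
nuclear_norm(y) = 5.89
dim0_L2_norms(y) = [2.5, 3.56, 2.75]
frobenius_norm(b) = 4.56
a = y @ b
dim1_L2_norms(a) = [3.84, 12.46, 2.2]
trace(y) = -2.27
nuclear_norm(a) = 15.19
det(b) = 17.59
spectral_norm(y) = 5.12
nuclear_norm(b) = 7.85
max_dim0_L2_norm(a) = 12.19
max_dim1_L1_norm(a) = 16.69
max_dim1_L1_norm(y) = 8.3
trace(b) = 5.55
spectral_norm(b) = 3.04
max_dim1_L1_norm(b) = 4.44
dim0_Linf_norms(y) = [2.24, 3.42, 2.64]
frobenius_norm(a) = 13.22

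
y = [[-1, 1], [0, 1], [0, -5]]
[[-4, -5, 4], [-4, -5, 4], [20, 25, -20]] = y @ [[0, 0, 0], [-4, -5, 4]]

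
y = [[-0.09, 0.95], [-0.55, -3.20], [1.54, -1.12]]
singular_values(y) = [3.52, 1.64]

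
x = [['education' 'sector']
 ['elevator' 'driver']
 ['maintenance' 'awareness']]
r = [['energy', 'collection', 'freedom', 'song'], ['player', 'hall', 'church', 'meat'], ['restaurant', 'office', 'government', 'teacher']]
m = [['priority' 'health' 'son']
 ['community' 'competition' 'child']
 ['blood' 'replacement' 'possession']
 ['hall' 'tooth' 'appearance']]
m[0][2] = 'son'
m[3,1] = 'tooth'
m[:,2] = ['son', 'child', 'possession', 'appearance']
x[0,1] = 'sector'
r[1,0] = 'player'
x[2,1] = 'awareness'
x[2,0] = 'maintenance'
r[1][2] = 'church'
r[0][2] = 'freedom'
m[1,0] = 'community'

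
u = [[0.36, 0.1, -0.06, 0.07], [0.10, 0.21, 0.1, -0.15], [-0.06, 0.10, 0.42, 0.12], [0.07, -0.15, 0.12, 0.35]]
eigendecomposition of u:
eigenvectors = [[-0.35, 0.07, 0.82, 0.44], [0.7, 0.07, 0.54, -0.46], [-0.36, -0.78, 0.17, -0.48], [0.5, -0.62, -0.06, 0.61]]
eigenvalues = [0.0, 0.51, 0.41, 0.42]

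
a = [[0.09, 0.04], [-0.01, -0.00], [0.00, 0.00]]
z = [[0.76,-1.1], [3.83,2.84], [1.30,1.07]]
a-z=[[-0.67,1.14], [-3.84,-2.84], [-1.30,-1.07]]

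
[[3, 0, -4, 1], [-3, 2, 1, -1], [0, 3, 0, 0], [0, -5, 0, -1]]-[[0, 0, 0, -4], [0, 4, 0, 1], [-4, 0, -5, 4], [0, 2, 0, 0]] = [[3, 0, -4, 5], [-3, -2, 1, -2], [4, 3, 5, -4], [0, -7, 0, -1]]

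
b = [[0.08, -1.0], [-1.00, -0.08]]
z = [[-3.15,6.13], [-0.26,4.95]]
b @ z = [[0.01, -4.46],  [3.17, -6.53]]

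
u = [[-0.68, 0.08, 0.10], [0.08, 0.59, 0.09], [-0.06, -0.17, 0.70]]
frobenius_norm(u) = 1.17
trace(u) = 0.61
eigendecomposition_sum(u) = [[(-0.68+0j), 0.05-0.00j, (0.05-0j)],[0.04-0.00j, (-0+0j), (-0+0j)],[-0.02+0.00j, 0.00-0.00j, 0.00-0.00j]] + [[0.00+0.00j,0.02+0.05j,0.03-0.02j], [(0.02+0.02j),0.30+0.19j,0.05-0.26j], [(-0.02+0.03j),-0.09+0.47j,0.35-0.08j]] + [[0.00-0.00j, (0.02-0.05j), (0.03+0.02j)], [0.02-0.02j, (0.3-0.19j), (0.05+0.26j)], [-0.02-0.03j, (-0.09-0.47j), 0.35+0.08j]]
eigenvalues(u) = [(-0.68+0j), (0.65+0.12j), (0.65-0.12j)]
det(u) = -0.29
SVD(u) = [[-0.61,0.75,0.27], [0.13,0.43,-0.89], [-0.79,-0.5,-0.36]] @ diag([0.7775011746737251, 0.6437649600680432, 0.5873317627794096]) @ [[0.60,  0.21,  -0.77], [-0.69,  0.62,  -0.37], [-0.4,  -0.75,  -0.52]]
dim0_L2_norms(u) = [0.69, 0.62, 0.71]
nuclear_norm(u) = 2.01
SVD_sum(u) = [[-0.28,-0.1,0.36], [0.06,0.02,-0.08], [-0.37,-0.13,0.47]] + [[-0.33, 0.3, -0.18], [-0.19, 0.17, -0.1], [0.22, -0.2, 0.12]] + [[-0.06, -0.12, -0.08], [0.21, 0.39, 0.27], [0.09, 0.16, 0.11]]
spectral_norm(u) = 0.78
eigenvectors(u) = [[(-1+0j), (-0.07+0.04j), (-0.07-0.04j)], [(0.07+0j), (-0.23+0.55j), -0.23-0.55j], [(-0.04+0j), -0.80+0.00j, -0.80-0.00j]]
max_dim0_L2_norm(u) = 0.71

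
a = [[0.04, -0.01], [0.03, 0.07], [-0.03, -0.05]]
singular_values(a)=[0.1, 0.04]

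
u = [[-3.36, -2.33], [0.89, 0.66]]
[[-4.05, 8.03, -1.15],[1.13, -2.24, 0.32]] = u@[[0.29, -0.58, 0.08], [1.32, -2.61, 0.38]]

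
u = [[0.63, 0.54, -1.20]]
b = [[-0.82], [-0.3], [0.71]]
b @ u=[[-0.52, -0.44, 0.98], [-0.19, -0.16, 0.36], [0.45, 0.38, -0.85]]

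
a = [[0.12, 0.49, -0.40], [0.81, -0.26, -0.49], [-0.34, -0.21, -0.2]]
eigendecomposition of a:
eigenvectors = [[-0.66, -0.49, 0.49],  [-0.66, 0.87, 0.15],  [0.36, 0.03, 0.86]]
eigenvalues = [0.82, -0.73, -0.43]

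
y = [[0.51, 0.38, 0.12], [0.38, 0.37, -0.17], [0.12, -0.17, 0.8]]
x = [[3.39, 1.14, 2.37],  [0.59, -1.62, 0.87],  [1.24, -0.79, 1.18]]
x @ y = [[2.45, 1.31, 2.11], [-0.21, -0.52, 1.04], [0.47, -0.02, 1.23]]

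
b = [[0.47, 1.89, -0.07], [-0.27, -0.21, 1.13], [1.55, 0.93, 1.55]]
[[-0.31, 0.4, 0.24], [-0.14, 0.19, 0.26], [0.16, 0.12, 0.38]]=b @ [[0.34, -0.25, -0.09], [-0.25, 0.28, 0.16], [-0.09, 0.16, 0.24]]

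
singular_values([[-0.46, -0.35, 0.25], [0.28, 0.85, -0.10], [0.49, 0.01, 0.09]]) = [1.08, 0.51, 0.21]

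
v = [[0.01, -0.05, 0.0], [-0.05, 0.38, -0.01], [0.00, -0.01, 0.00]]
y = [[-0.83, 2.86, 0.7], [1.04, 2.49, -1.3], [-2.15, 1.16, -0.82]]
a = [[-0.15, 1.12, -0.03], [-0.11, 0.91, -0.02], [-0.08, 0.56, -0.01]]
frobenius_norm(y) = 5.00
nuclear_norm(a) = 1.58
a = y @ v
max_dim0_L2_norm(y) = 3.97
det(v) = -0.00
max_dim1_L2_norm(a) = 1.13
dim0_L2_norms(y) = [2.53, 3.97, 1.69]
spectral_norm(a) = 1.56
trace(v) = 0.39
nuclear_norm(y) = 8.07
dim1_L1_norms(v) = [0.06, 0.44, 0.01]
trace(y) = 0.84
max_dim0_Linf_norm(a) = 1.12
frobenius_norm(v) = 0.39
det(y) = 15.47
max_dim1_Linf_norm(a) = 1.12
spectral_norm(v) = 0.39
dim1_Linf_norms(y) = [2.86, 2.49, 2.15]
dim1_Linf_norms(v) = [0.05, 0.38, 0.01]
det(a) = -0.00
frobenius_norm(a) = 1.56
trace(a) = 0.75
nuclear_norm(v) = 0.39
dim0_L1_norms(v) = [0.06, 0.44, 0.01]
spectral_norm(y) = 4.07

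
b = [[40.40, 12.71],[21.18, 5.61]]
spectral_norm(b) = 47.68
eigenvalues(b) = [46.92, -0.91]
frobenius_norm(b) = 47.68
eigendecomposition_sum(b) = [[40.52, 12.47], [20.78, 6.39]] + [[-0.12,0.24], [0.40,-0.78]]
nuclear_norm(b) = 48.57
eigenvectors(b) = [[0.89, -0.29],[0.46, 0.96]]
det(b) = -42.55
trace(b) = 46.01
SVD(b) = [[-0.89, -0.46], [-0.46, 0.89]] @ diag([47.67569530028356, 0.8925679999416166]) @ [[-0.96, -0.29],[0.29, -0.96]]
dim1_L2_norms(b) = [42.35, 21.91]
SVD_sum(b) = [[40.52, 12.32], [20.95, 6.37]] + [[-0.12,0.39], [0.23,-0.76]]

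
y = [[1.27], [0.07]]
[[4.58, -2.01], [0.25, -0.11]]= y @[[3.61, -1.58]]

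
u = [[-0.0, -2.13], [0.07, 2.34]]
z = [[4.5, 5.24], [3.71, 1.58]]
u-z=[[-4.5,-7.37], [-3.64,0.76]]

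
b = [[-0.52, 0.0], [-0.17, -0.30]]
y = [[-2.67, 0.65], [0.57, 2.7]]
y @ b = [[1.28, -0.20], [-0.76, -0.81]]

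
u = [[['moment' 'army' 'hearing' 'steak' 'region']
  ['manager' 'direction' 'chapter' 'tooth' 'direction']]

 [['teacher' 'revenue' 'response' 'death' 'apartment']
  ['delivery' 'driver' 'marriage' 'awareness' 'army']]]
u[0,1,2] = 'chapter'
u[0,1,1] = 'direction'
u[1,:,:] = [['teacher', 'revenue', 'response', 'death', 'apartment'], ['delivery', 'driver', 'marriage', 'awareness', 'army']]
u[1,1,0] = 'delivery'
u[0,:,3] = ['steak', 'tooth']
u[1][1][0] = 'delivery'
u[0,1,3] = 'tooth'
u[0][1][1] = 'direction'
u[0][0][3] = 'steak'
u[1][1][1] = 'driver'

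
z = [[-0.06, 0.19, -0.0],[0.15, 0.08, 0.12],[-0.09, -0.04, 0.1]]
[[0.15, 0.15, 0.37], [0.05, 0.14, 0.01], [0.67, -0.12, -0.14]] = z @ [[-2.90, 0.61, -0.24],[-0.11, 0.97, 1.85],[4.08, -0.27, -0.85]]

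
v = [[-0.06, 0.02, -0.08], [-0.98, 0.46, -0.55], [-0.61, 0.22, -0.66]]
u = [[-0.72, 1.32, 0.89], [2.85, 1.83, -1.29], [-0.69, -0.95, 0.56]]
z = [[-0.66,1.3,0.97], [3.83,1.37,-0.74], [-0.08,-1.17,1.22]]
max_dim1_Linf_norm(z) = 3.83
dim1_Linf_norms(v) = [0.08, 0.98, 0.66]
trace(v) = -0.26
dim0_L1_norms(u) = [4.26, 4.1, 2.74]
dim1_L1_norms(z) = [2.93, 5.94, 2.47]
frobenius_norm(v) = 1.53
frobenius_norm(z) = 4.80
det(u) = -2.07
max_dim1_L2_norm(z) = 4.13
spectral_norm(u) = 3.83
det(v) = -0.00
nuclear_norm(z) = 7.44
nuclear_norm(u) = 5.90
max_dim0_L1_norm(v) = 1.65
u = v + z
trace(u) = 1.67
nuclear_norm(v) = 1.76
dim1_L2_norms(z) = [1.75, 4.13, 1.69]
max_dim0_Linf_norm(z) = 3.83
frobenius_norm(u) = 4.23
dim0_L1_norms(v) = [1.65, 0.7, 1.29]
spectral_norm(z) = 4.21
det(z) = -10.77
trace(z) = 1.93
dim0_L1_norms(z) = [4.57, 3.84, 2.93]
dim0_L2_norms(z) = [3.89, 2.22, 1.73]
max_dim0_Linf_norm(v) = 0.98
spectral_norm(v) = 1.51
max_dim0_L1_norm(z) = 4.57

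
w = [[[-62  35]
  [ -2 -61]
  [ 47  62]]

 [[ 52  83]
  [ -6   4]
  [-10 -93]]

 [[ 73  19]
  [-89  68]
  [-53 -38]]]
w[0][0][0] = -62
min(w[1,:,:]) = -93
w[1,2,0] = -10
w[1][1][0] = -6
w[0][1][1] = -61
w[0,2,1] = 62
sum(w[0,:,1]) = 36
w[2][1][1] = 68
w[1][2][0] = -10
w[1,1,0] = -6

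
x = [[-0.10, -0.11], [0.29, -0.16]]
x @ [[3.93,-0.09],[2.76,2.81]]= [[-0.7,-0.30], [0.7,-0.48]]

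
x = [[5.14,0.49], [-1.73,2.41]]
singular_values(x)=[5.43, 2.44]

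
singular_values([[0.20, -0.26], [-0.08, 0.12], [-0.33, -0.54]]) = [0.65, 0.32]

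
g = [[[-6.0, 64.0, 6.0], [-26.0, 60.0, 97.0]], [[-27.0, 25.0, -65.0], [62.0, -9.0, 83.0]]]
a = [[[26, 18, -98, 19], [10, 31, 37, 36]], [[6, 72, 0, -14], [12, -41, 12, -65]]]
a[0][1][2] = 37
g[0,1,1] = 60.0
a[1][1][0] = 12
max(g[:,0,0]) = -6.0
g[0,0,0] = -6.0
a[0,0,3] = 19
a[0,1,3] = 36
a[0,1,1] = 31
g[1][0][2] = -65.0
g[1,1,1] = -9.0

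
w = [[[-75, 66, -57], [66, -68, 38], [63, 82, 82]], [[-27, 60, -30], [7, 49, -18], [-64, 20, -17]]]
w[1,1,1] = 49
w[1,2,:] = [-64, 20, -17]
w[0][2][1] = 82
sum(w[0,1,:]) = 36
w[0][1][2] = 38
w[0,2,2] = 82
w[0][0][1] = 66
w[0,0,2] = -57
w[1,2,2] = -17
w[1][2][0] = -64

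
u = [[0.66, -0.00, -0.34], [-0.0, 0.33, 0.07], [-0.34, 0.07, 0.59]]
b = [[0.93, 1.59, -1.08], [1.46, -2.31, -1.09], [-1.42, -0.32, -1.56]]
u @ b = [[1.10, 1.16, -0.18], [0.38, -0.78, -0.47], [-1.05, -0.89, -0.63]]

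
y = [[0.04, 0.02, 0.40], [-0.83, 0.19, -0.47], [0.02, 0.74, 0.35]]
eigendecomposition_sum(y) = [[(-0.19+0j), -0.08+0.00j, (0.06+0j)],[(-0.15+0j), -0.06+0.00j, 0.05+0.00j],[0.18-0.00j, (0.07-0j), (-0.05-0j)]] + [[0.12+0.12j, (0.05-0.16j), 0.17-0.01j], [-0.34-0.04j, (0.13+0.32j), -0.26+0.24j], [-0.08+0.33j, 0.33-0.09j, 0.20+0.29j]] + [[(0.12-0.12j), 0.05+0.16j, (0.17+0.01j)],[(-0.34+0.04j), (0.13-0.32j), (-0.26-0.24j)],[(-0.08-0.33j), 0.33+0.09j, 0.20-0.29j]]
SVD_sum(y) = [[0.22,-0.00,0.18], [-0.74,0.0,-0.59], [0.18,-0.00,0.15]] + [[-0.03, 0.12, 0.04], [-0.06, 0.21, 0.07], [-0.2, 0.71, 0.25]] + [[-0.15, -0.10, 0.18], [-0.03, -0.02, 0.04], [0.04, 0.03, -0.04]]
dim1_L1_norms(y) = [0.46, 1.49, 1.11]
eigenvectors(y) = [[0.64+0.00j,-0.17+0.28j,(-0.17-0.28j)],[0.50+0.00j,-0.08-0.66j,(-0.08+0.66j)],[-0.58+0.00j,(-0.67+0j),-0.67-0.00j]]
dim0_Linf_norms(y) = [0.83, 0.74, 0.47]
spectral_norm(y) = 1.01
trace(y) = 0.58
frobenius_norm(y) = 1.33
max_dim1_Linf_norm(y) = 0.83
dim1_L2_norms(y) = [0.4, 0.97, 0.82]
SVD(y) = [[-0.28, -0.16, -0.95],  [0.93, -0.28, -0.22],  [-0.23, -0.95, 0.23]] @ diag([1.0103239347686066, 0.8278088636778395, 0.2690316562229901]) @ [[-0.78, 0.00, -0.62], [0.25, -0.91, -0.32], [0.57, 0.41, -0.71]]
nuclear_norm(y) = 2.11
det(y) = -0.23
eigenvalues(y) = [(-0.31+0j), (0.45+0.72j), (0.45-0.72j)]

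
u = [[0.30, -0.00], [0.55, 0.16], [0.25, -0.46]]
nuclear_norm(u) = 1.16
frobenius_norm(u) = 0.83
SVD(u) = [[-0.44, -0.08], [-0.78, -0.47], [-0.45, 0.88]] @ diag([0.6769765080696992, 0.4836349941037731]) @ [[-0.99, 0.12], [-0.12, -0.99]]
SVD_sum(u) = [[0.3,  -0.04], [0.52,  -0.06], [0.3,  -0.04]] + [[0.00, 0.04], [0.03, 0.22], [-0.05, -0.42]]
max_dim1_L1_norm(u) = 0.71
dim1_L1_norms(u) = [0.3, 0.71, 0.71]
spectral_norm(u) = 0.68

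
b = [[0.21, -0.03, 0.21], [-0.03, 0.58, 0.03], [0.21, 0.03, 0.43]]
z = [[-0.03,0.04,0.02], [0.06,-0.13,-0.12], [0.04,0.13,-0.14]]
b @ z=[[0.00, 0.04, -0.02], [0.04, -0.07, -0.07], [0.01, 0.06, -0.06]]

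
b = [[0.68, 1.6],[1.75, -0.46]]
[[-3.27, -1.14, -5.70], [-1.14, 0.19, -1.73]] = b @ [[-1.07,-0.07,-1.73], [-1.59,-0.68,-2.83]]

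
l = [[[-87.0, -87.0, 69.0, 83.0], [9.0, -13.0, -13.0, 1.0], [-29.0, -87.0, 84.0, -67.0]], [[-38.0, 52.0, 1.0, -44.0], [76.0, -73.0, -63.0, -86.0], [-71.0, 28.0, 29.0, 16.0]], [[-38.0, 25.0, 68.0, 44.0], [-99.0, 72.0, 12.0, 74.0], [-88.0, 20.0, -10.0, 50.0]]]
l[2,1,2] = 12.0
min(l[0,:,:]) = -87.0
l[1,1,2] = -63.0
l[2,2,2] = -10.0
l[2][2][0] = -88.0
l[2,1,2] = 12.0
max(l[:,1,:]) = 76.0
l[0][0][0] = -87.0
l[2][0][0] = -38.0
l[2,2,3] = 50.0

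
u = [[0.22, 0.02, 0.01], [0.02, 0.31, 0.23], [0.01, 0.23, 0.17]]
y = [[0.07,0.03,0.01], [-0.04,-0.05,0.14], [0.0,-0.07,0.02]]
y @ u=[[0.02, 0.01, 0.01], [-0.01, 0.02, 0.01], [-0.0, -0.02, -0.01]]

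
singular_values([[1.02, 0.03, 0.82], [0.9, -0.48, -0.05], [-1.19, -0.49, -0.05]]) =[1.88, 0.68, 0.64]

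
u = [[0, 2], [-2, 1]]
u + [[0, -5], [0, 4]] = [[0, -3], [-2, 5]]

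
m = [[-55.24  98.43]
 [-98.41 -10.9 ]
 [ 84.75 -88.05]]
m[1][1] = -10.9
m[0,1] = 98.43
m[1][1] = -10.9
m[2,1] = -88.05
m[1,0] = -98.41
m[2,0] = 84.75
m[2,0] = 84.75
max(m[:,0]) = 84.75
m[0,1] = 98.43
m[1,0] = -98.41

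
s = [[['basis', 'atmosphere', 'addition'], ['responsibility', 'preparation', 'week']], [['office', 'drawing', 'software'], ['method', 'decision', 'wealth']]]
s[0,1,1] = 'preparation'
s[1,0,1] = 'drawing'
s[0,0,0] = 'basis'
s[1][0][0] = 'office'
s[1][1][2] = 'wealth'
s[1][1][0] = 'method'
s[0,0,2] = 'addition'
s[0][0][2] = 'addition'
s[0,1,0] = 'responsibility'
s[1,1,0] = 'method'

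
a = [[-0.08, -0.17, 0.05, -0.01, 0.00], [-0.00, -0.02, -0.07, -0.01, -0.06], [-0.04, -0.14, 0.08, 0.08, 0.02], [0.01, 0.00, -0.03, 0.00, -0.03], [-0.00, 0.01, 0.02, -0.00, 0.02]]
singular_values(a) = [0.26, 0.11, 0.06, 0.01, 0.0]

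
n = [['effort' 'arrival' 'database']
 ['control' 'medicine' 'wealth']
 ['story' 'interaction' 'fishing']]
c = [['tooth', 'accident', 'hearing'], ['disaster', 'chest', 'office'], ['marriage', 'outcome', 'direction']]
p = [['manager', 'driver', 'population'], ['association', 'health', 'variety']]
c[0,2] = 'hearing'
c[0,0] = 'tooth'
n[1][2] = 'wealth'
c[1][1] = 'chest'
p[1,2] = 'variety'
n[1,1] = 'medicine'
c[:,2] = ['hearing', 'office', 'direction']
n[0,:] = ['effort', 'arrival', 'database']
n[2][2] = 'fishing'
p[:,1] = ['driver', 'health']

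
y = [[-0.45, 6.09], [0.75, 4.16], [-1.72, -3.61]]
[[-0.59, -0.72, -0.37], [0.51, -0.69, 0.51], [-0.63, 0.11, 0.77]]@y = [[0.36,-5.25], [-1.62,-1.61], [-0.96,-6.16]]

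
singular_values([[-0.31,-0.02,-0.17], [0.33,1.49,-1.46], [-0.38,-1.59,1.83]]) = [3.24, 0.35, 0.12]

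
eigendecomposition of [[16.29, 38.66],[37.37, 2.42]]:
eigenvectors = [[0.77,-0.65], [0.63,0.76]]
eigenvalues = [47.99, -29.28]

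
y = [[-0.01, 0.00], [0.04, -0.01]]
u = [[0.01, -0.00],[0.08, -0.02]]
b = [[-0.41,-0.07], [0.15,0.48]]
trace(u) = -0.01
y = b @ u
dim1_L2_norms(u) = [0.01, 0.08]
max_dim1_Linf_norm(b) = 0.48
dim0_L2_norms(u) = [0.08, 0.02]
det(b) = -0.19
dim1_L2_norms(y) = [0.01, 0.04]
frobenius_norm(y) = 0.04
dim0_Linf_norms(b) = [0.41, 0.48]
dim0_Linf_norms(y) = [0.04, 0.01]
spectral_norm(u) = 0.08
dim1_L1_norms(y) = [0.01, 0.05]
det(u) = -0.00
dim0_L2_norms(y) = [0.04, 0.01]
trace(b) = 0.07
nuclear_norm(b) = 0.89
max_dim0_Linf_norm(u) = 0.08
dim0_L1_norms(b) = [0.56, 0.55]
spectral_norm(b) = 0.56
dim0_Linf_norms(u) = [0.08, 0.02]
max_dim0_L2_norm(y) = 0.04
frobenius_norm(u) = 0.08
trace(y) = -0.02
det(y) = 0.00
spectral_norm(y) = 0.04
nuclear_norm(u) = 0.09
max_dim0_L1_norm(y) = 0.05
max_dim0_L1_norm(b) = 0.56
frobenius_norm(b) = 0.65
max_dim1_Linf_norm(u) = 0.08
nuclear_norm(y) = 0.04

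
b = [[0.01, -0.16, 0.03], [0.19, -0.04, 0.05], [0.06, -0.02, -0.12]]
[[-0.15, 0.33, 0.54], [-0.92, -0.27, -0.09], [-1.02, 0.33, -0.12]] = b@[[-5.89,-1.23,-1.4], [1.56,-2.67,-3.28], [5.27,-2.93,0.81]]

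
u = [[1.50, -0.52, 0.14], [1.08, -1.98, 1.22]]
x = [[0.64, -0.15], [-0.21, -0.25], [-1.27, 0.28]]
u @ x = [[0.89, -0.06], [-0.44, 0.67]]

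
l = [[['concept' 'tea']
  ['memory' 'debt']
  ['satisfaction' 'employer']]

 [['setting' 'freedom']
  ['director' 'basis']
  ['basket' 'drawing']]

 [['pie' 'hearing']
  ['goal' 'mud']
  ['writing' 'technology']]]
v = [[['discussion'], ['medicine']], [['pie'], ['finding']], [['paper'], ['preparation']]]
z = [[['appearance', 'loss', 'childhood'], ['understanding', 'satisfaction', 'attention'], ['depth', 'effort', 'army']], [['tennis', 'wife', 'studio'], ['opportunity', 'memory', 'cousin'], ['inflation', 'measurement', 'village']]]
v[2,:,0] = ['paper', 'preparation']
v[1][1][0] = 'finding'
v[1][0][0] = 'pie'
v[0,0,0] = 'discussion'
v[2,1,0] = 'preparation'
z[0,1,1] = 'satisfaction'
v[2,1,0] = 'preparation'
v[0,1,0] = 'medicine'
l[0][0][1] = 'tea'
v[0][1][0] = 'medicine'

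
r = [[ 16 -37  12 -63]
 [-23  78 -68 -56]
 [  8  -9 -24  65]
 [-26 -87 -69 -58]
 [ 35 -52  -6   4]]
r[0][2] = 12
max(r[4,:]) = 35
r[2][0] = 8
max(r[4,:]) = 35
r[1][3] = -56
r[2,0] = 8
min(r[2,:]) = -24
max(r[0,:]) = 16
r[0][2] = 12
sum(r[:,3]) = -108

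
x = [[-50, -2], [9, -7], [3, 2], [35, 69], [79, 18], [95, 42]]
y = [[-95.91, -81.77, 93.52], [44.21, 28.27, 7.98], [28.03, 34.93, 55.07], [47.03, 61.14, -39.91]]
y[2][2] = 55.07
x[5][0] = 95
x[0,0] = -50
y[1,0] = 44.21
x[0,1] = -2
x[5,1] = 42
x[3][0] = 35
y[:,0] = [-95.91, 44.21, 28.03, 47.03]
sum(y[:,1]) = 42.57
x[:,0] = [-50, 9, 3, 35, 79, 95]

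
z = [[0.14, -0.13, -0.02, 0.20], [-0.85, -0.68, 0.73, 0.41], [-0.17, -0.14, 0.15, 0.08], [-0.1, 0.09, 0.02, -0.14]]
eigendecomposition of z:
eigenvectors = [[(0.17+0j), (0.51+0j), -0.05+0.34j, -0.05-0.34j],[(0.96+0j), -0.77+0.00j, (0.59+0j), 0.59-0.00j],[(0.2+0j), -0.14+0.00j, (0.25+0.5j), (0.25-0.5j)],[(-0.12+0j), (-0.36+0j), (0.43-0.18j), 0.43+0.18j]]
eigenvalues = [(-0.74+0j), (0.2+0j), 0.01j, -0.01j]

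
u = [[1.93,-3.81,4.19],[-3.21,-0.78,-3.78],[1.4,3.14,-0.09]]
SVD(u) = [[-0.81, -0.35, 0.48], [0.58, -0.61, 0.54], [0.10, 0.71, 0.69]] @ diag([7.117708424039092, 4.703667080164823, 0.1986020879463826]) @ [[-0.46, 0.41, -0.78],[0.49, 0.86, 0.17],[0.74, -0.3, -0.6]]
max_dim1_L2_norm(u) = 5.98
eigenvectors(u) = [[(0.85+0j), -0.75+0.00j, -0.75-0.00j],[-0.52+0.00j, (0.08+0.06j), (0.08-0.06j)],[-0.11+0.00j, (0.65+0j), (0.65-0j)]]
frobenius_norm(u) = 8.53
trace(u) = 1.06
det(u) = 6.65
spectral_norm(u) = 7.12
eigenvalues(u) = [(3.68+0j), (-1.31+0.3j), (-1.31-0.3j)]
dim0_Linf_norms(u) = [3.21, 3.81, 4.19]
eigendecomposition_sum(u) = [[4.22-0.00j, (-0.18-0j), (4.87-0j)], [-2.56+0.00j, 0.11+0.00j, -2.95+0.00j], [(-0.56+0j), (0.02+0j), (-0.65+0j)]] + [[(-1.15-5.44j), (-1.82-7.77j), -0.34-5.46j], [(-0.32+0.68j), -0.44+0.98j, -0.41+0.61j], [0.98+4.74j, (1.56+6.77j), 0.28+4.76j]] + [[(-1.15+5.44j), -1.82+7.77j, (-0.34+5.46j)],[-0.32-0.68j, -0.44-0.98j, -0.41-0.61j],[0.98-4.74j, (1.56-6.77j), 0.28-4.76j]]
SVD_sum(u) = [[2.65, -2.39, 4.52], [-1.9, 1.71, -3.24], [-0.34, 0.30, -0.57]] + [[-0.79, -1.39, -0.27],[-1.39, -2.46, -0.48],[1.63, 2.88, 0.56]] + [[0.07, -0.03, -0.06],[0.08, -0.03, -0.06],[0.10, -0.04, -0.08]]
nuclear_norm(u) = 12.02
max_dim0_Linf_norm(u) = 4.19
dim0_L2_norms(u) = [4.0, 5.0, 5.64]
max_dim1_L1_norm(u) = 9.93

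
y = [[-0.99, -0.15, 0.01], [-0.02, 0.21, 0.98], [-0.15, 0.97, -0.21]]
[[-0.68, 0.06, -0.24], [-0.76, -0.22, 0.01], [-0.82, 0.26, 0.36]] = y@[[0.81, -0.09, 0.18], [-0.85, 0.2, 0.38], [-0.58, -0.27, -0.07]]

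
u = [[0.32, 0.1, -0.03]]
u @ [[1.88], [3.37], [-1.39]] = [[0.98]]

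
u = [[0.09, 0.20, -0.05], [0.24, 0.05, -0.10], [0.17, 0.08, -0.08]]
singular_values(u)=[0.37, 0.15, 0.0]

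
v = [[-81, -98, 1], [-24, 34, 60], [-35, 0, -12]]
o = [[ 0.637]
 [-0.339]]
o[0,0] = 0.637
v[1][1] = 34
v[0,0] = -81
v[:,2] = [1, 60, -12]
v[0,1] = -98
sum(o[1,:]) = -0.339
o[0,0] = 0.637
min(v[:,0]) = -81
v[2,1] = 0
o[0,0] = 0.637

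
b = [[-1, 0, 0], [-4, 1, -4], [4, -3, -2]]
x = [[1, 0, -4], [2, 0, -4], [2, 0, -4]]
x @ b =[[-17, 12, 8], [-18, 12, 8], [-18, 12, 8]]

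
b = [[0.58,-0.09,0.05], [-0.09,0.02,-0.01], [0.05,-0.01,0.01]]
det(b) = 0.00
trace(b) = 0.61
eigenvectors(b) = [[-0.98, 0.17, 0.04], [0.15, 0.71, 0.68], [-0.09, -0.68, 0.73]]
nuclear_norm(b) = 0.61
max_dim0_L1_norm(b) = 0.72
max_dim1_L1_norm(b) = 0.72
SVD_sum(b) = [[0.58, -0.09, 0.05], [-0.09, 0.01, -0.01], [0.05, -0.01, 0.00]] + [[0.0, 0.0, -0.00],[0.00, 0.0, -0.0],[-0.00, -0.0, 0.00]] + [[0.00, 0.00, 0.0], [0.0, 0.0, 0.00], [0.0, 0.0, 0.00]]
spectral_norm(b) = 0.60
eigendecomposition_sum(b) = [[0.58, -0.09, 0.05],[-0.09, 0.01, -0.01],[0.05, -0.01, 0.00]] + [[0.00,0.00,-0.0],[0.00,0.00,-0.0],[-0.00,-0.0,0.0]] + [[0.00, 0.00, 0.00], [0.00, 0.00, 0.00], [0.0, 0.0, 0.00]]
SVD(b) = [[-0.98, -0.17, 0.04], [0.15, -0.71, 0.68], [-0.09, 0.68, 0.73]] @ diag([0.5985190001388166, 0.00787354867885791, 0.003607451182325451]) @ [[-0.98, 0.15, -0.09], [-0.17, -0.71, 0.68], [0.04, 0.68, 0.73]]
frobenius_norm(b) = 0.60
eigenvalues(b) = [0.6, 0.01, 0.0]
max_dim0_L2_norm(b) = 0.59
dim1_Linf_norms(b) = [0.58, 0.09, 0.05]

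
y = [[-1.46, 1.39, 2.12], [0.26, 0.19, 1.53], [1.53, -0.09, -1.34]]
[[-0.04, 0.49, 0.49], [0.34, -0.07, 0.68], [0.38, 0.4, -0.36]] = y @[[0.38, 0.16, 0.14],  [0.16, 0.78, -0.17],  [0.14, -0.17, 0.44]]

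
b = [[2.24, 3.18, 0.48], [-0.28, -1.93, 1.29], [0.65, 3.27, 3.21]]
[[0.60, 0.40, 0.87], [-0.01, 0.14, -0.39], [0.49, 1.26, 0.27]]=b @ [[0.21, -0.05, 0.25],  [0.03, 0.12, 0.11],  [0.08, 0.28, -0.08]]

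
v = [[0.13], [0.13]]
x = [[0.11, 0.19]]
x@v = [[0.04]]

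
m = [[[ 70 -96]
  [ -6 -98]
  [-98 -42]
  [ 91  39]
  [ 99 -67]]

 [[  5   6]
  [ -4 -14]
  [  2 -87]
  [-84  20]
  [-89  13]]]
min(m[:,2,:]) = -98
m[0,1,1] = -98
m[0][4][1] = -67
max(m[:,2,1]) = -42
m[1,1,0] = -4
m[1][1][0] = -4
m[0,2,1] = -42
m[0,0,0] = 70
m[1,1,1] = -14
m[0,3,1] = 39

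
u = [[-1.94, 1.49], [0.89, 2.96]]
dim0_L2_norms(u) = [2.13, 3.31]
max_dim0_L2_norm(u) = 3.31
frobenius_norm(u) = 3.94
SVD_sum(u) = [[-0.06, 1.56],  [-0.12, 2.92]] + [[-1.88,-0.07], [1.01,0.04]]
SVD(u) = [[0.47,0.88], [0.88,-0.47]] @ diag([3.315403191867601, 2.1320182164686403]) @ [[-0.04, 1.00], [-1.00, -0.04]]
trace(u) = 1.02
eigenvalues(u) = [-2.2, 3.22]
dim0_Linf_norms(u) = [1.94, 2.96]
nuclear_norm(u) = 5.45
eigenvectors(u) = [[-0.99, -0.28], [0.17, -0.96]]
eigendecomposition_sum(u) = [[-2.09, 0.6], [0.36, -0.1]] + [[0.15, 0.89],[0.53, 3.06]]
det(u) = -7.07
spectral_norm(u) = 3.32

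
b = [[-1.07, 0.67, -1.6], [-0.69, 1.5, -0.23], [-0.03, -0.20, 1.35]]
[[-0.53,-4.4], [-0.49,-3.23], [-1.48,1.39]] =b@[[2.29, 2.07], [0.58, -1.06], [-0.96, 0.92]]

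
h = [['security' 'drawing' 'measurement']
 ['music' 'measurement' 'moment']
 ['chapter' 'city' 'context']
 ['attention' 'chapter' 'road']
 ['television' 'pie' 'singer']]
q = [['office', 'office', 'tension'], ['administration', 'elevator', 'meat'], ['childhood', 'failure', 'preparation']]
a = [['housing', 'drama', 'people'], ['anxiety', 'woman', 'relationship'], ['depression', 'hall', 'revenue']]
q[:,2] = ['tension', 'meat', 'preparation']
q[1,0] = 'administration'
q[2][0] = 'childhood'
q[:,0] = ['office', 'administration', 'childhood']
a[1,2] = 'relationship'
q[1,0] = 'administration'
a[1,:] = ['anxiety', 'woman', 'relationship']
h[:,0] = ['security', 'music', 'chapter', 'attention', 'television']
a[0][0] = 'housing'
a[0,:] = ['housing', 'drama', 'people']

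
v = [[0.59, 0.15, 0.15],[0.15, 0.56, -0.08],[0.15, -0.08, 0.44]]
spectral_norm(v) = 0.74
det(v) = 0.12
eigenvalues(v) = [0.27, 0.74, 0.58]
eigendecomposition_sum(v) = [[0.08,  -0.07,  -0.1], [-0.07,  0.06,  0.09], [-0.10,  0.09,  0.13]] + [[0.47, 0.32, 0.15], [0.32, 0.22, 0.1], [0.15, 0.10, 0.05]] + [[0.04, -0.11, 0.1], [-0.11, 0.28, -0.27], [0.10, -0.27, 0.26]]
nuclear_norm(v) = 1.59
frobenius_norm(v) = 0.98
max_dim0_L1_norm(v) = 0.89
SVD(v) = [[-0.80, 0.26, -0.54],  [-0.55, -0.69, 0.47],  [-0.25, 0.67, 0.69]] @ diag([0.7407988928334376, 0.5807186822075626, 0.2684824249589999]) @ [[-0.80, -0.55, -0.25],[0.26, -0.69, 0.67],[-0.54, 0.47, 0.69]]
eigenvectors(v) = [[0.54, -0.80, 0.26], [-0.47, -0.55, -0.69], [-0.69, -0.25, 0.67]]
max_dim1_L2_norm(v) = 0.63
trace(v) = 1.59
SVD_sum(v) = [[0.47, 0.32, 0.15], [0.32, 0.22, 0.10], [0.15, 0.10, 0.05]] + [[0.04, -0.11, 0.1], [-0.11, 0.28, -0.27], [0.1, -0.27, 0.26]] + [[0.08, -0.07, -0.10],[-0.07, 0.06, 0.09],[-0.10, 0.09, 0.13]]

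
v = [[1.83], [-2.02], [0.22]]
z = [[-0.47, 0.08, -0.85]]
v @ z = [[-0.86, 0.15, -1.56], [0.95, -0.16, 1.72], [-0.10, 0.02, -0.19]]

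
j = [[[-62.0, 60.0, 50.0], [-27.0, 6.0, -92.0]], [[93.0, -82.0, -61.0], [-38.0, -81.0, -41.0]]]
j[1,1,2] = -41.0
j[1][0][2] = -61.0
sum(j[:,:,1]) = -97.0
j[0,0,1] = 60.0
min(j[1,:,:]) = -82.0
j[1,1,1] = -81.0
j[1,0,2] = -61.0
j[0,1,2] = -92.0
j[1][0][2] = -61.0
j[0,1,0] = -27.0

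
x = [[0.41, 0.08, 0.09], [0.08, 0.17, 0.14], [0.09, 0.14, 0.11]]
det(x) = -0.000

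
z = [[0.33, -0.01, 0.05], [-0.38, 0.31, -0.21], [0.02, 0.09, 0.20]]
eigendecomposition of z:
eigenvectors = [[0.18+0.04j,0.18-0.04j,(0.39+0j)], [-0.85+0.00j,-0.85-0.00j,-0.38+0.00j], [(-0.34+0.35j),(-0.34-0.35j),(-0.84+0j)]]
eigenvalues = [(0.3+0.1j), (0.3-0.1j), (0.23+0j)]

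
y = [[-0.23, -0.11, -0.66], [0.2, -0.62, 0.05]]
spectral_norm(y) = 0.71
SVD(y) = [[-0.99, 0.14], [0.14, 0.99]] @ diag([0.7086254529383412, 0.6521885980664875]) @ [[0.36,0.03,0.93], [0.25,-0.96,-0.07]]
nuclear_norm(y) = 1.36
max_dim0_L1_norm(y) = 0.73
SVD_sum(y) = [[-0.25, -0.02, -0.65],[0.04, 0.0, 0.09]] + [[0.02, -0.09, -0.01], [0.16, -0.62, -0.04]]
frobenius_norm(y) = 0.96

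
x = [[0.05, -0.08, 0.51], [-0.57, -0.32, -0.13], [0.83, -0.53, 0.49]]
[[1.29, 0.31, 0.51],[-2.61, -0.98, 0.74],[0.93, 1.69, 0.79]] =x @ [[1.79, 1.7, -0.56],[3.77, -0.13, -1.63],[2.94, 0.42, 0.79]]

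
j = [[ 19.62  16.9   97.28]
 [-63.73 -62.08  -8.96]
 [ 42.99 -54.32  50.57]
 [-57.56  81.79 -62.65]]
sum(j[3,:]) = -38.419999999999995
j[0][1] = 16.9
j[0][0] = 19.62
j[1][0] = -63.73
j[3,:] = [-57.56, 81.79, -62.65]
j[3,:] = [-57.56, 81.79, -62.65]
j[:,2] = [97.28, -8.96, 50.57, -62.65]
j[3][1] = 81.79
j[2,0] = 42.99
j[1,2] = -8.96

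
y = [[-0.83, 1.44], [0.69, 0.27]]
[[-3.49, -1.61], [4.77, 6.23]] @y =[[1.79, -5.46], [0.34, 8.55]]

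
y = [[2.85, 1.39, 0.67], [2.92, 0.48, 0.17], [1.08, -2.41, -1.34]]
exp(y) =[[40.09, 12.31, 5.51], [33.23, 11.09, 4.48], [-6.41, -3.21, -0.55]]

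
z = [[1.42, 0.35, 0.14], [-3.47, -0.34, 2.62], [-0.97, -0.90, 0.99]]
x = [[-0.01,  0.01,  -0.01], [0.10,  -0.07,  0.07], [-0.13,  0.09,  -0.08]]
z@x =[[0.00, 0.0, -0.0], [-0.34, 0.22, -0.20], [-0.21, 0.14, -0.13]]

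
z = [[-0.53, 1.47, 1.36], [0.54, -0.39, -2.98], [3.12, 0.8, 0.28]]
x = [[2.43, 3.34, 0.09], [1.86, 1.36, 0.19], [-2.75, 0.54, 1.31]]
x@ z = [[0.8, 2.34, -6.62], [0.34, 2.36, -1.47], [5.84, -3.21, -4.98]]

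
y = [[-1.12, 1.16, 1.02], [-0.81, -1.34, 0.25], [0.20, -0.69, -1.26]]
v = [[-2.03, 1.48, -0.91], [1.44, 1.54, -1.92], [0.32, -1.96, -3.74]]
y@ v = [[4.27, -1.87, -5.02], [-0.21, -3.75, 2.37], [-1.80, 1.7, 5.86]]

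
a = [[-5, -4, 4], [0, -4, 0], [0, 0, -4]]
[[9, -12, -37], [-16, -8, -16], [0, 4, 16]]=a @ [[-5, 0, 1], [4, 2, 4], [0, -1, -4]]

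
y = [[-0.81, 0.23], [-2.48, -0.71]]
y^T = [[-0.81, -2.48],[0.23, -0.71]]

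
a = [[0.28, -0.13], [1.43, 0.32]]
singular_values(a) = [1.49, 0.19]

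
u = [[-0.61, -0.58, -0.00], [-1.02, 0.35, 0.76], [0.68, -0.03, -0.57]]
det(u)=0.145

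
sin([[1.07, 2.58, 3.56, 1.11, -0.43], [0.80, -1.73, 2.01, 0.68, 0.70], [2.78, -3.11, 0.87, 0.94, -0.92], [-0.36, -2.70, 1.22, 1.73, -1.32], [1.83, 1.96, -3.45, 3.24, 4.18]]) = [[-1.62, -1.13, 1.36, -4.19, 0.16], [0.96, -2.42, -1.03, -1.52, -0.17], [-0.09, 3.90, -2.81, -1.09, 0.08], [1.5, 0.19, -1.19, 2.05, 2.99], [-2.05, 3.38, -0.05, -4.6, -3.55]]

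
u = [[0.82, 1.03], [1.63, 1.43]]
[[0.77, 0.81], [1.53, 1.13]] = u@[[0.94, -0.00],[-0.00, 0.79]]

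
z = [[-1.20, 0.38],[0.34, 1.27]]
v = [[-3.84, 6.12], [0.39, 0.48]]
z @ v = [[4.76,  -7.16], [-0.81,  2.69]]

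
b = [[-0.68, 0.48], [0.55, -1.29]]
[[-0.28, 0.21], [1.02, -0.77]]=b@ [[-0.21, 0.15],  [-0.88, 0.66]]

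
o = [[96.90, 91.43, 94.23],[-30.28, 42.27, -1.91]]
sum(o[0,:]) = 282.56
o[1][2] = -1.91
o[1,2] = -1.91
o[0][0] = 96.9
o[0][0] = 96.9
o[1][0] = -30.28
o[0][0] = 96.9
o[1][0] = -30.28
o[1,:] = [-30.28, 42.27, -1.91]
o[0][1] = 91.43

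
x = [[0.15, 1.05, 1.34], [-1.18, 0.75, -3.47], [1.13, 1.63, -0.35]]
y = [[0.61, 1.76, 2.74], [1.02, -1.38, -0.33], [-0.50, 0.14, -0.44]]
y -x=[[0.46, 0.71, 1.40], [2.20, -2.13, 3.14], [-1.63, -1.49, -0.09]]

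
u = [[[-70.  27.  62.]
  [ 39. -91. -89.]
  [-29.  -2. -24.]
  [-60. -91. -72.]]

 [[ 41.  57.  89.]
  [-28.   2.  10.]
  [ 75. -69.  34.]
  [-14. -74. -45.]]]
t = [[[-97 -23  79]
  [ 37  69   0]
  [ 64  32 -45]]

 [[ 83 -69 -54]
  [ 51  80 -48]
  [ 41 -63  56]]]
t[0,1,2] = 0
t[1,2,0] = 41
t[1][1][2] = -48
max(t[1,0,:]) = 83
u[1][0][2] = 89.0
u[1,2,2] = 34.0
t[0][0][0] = -97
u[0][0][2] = 62.0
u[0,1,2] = -89.0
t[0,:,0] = [-97, 37, 64]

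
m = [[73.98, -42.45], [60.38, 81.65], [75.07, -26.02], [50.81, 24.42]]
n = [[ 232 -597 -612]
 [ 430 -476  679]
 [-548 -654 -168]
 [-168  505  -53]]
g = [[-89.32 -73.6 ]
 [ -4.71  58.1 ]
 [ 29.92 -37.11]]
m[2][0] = 75.07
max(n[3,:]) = 505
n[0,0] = 232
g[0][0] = -89.32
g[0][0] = -89.32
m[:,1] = [-42.45, 81.65, -26.02, 24.42]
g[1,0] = -4.71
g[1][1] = 58.1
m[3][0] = 50.81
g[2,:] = [29.92, -37.11]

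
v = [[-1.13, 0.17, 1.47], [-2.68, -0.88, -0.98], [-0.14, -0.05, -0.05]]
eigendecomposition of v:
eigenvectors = [[-0.04+0.29j, -0.04-0.29j, 0.21+0.00j], [(-0.95+0j), -0.95-0.00j, (-0.94+0j)], [-0.05-0.00j, -0.05+0.00j, 0.27+0.00j]]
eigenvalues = [(-1.04+0.81j), (-1.04-0.81j), (0.01+0j)]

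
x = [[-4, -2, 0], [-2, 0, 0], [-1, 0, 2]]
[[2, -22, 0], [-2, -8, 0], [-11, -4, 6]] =x @ [[1, 4, 0], [-3, 3, 0], [-5, 0, 3]]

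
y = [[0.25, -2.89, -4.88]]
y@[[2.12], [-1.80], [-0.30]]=[[7.2]]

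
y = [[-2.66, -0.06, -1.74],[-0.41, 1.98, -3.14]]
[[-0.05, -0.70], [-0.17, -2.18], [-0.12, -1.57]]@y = [[0.42, -1.38, 2.28], [1.35, -4.31, 7.14], [0.96, -3.10, 5.14]]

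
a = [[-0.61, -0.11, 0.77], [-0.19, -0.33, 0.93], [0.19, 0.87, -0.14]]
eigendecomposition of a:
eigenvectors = [[-0.62,-0.94,0.38], [-0.59,0.27,0.59], [0.52,-0.21,0.71]]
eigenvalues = [-1.35, -0.4, 0.68]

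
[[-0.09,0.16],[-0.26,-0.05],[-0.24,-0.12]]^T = [[-0.09, -0.26, -0.24], [0.16, -0.05, -0.12]]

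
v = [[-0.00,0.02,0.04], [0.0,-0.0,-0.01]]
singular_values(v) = [0.05, 0.0]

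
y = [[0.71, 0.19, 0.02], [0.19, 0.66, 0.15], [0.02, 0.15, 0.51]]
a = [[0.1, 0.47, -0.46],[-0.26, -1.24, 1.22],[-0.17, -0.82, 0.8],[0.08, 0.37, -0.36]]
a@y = [[0.15, 0.26, -0.16], [-0.4, -0.68, 0.43], [-0.26, -0.45, 0.28], [0.12, 0.21, -0.13]]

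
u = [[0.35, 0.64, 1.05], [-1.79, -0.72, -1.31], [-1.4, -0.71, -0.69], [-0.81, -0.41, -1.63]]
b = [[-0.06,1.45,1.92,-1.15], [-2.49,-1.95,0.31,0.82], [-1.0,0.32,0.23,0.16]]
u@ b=[[-2.66, -0.4, 1.11, 0.29], [3.21, -1.61, -3.96, 1.26], [2.54, -0.87, -3.07, 0.92], [2.7, -0.90, -2.06, 0.33]]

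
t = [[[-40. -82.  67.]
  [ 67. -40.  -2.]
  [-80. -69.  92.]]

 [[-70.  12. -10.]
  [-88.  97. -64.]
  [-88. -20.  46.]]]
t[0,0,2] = 67.0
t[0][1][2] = -2.0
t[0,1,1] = -40.0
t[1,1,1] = 97.0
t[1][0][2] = -10.0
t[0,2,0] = -80.0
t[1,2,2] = 46.0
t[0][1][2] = -2.0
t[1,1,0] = -88.0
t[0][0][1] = -82.0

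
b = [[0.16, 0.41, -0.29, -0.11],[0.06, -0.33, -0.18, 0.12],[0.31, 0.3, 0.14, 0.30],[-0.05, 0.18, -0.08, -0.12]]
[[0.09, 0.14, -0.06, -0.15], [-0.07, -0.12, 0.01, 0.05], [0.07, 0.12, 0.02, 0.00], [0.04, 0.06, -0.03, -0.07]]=b@[[-0.01, -0.0, 0.04, 0.09], [0.23, 0.36, -0.07, -0.23], [-0.0, 0.01, 0.11, 0.22], [0.02, 0.03, 0.03, 0.05]]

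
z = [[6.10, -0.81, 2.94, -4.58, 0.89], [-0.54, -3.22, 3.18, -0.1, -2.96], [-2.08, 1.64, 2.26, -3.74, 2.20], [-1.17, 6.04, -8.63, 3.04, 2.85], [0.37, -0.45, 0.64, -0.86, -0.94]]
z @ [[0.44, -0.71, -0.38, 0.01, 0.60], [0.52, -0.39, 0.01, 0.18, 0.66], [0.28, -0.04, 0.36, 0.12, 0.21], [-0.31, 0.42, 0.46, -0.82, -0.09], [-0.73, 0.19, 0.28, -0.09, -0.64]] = [[3.86, -5.89, -3.13, 3.94, 3.59], [1.17, 0.91, 0.44, 0.15, 0.12], [0.12, -0.41, 0.52, 3.41, -0.76], [-2.81, 0.64, -0.41, -2.71, -0.63], [1.06, -0.65, -0.57, 0.79, 0.74]]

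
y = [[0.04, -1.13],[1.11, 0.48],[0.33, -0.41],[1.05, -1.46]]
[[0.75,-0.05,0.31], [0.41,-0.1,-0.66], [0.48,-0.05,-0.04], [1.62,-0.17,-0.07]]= y@[[0.65, -0.11, -0.47],  [-0.64, 0.04, -0.29]]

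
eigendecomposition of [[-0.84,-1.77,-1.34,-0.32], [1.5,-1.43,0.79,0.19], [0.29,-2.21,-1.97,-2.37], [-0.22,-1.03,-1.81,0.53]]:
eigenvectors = [[(0.13-0.43j),(0.13+0.43j),(-0.48+0j),0.18+0.00j], [-0.59+0.00j,(-0.59-0j),-0.58+0.00j,0.00+0.00j], [0.24-0.53j,0.24+0.53j,(0.61+0j),-0.53+0.00j], [0.15-0.29j,0.15+0.29j,0.25+0.00j,(0.83+0j)]]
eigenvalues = [(-2.13+1.91j), (-2.13-1.91j), (-1.09+0j), (1.64+0j)]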